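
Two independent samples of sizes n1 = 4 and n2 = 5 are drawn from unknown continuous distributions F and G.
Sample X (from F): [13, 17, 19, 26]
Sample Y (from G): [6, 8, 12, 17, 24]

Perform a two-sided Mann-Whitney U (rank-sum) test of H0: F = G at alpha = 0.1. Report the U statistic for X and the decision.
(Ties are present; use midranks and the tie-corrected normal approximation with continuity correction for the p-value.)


Step 1: Combine and sort all 9 observations; assign midranks.
sorted (value, group): (6,Y), (8,Y), (12,Y), (13,X), (17,X), (17,Y), (19,X), (24,Y), (26,X)
ranks: 6->1, 8->2, 12->3, 13->4, 17->5.5, 17->5.5, 19->7, 24->8, 26->9
Step 2: Rank sum for X: R1 = 4 + 5.5 + 7 + 9 = 25.5.
Step 3: U_X = R1 - n1(n1+1)/2 = 25.5 - 4*5/2 = 25.5 - 10 = 15.5.
       U_Y = n1*n2 - U_X = 20 - 15.5 = 4.5.
Step 4: Ties are present, so use the tie-corrected normal approximation (with continuity correction) for the p-value.
Step 5: p-value = 0.218742; compare to alpha = 0.1. fail to reject H0.

U_X = 15.5, p = 0.218742, fail to reject H0 at alpha = 0.1.


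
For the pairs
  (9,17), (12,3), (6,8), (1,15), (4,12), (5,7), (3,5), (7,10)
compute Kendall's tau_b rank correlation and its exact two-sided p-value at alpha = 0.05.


Step 1: Enumerate the 28 unordered pairs (i,j) with i<j and classify each by sign(x_j-x_i) * sign(y_j-y_i).
  (1,2):dx=+3,dy=-14->D; (1,3):dx=-3,dy=-9->C; (1,4):dx=-8,dy=-2->C; (1,5):dx=-5,dy=-5->C
  (1,6):dx=-4,dy=-10->C; (1,7):dx=-6,dy=-12->C; (1,8):dx=-2,dy=-7->C; (2,3):dx=-6,dy=+5->D
  (2,4):dx=-11,dy=+12->D; (2,5):dx=-8,dy=+9->D; (2,6):dx=-7,dy=+4->D; (2,7):dx=-9,dy=+2->D
  (2,8):dx=-5,dy=+7->D; (3,4):dx=-5,dy=+7->D; (3,5):dx=-2,dy=+4->D; (3,6):dx=-1,dy=-1->C
  (3,7):dx=-3,dy=-3->C; (3,8):dx=+1,dy=+2->C; (4,5):dx=+3,dy=-3->D; (4,6):dx=+4,dy=-8->D
  (4,7):dx=+2,dy=-10->D; (4,8):dx=+6,dy=-5->D; (5,6):dx=+1,dy=-5->D; (5,7):dx=-1,dy=-7->C
  (5,8):dx=+3,dy=-2->D; (6,7):dx=-2,dy=-2->C; (6,8):dx=+2,dy=+3->C; (7,8):dx=+4,dy=+5->C
Step 2: C = 13, D = 15, total pairs = 28.
Step 3: tau = (C - D)/(n(n-1)/2) = (13 - 15)/28 = -0.071429.
Step 4: Exact two-sided p-value (enumerate n! = 40320 permutations of y under H0): p = 0.904861.
Step 5: alpha = 0.05. fail to reject H0.

tau_b = -0.0714 (C=13, D=15), p = 0.904861, fail to reject H0.


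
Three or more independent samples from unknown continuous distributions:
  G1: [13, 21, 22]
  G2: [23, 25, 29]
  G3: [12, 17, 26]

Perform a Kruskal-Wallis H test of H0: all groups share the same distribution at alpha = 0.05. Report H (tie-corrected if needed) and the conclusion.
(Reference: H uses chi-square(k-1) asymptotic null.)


Step 1: Combine all N = 9 observations and assign midranks.
sorted (value, group, rank): (12,G3,1), (13,G1,2), (17,G3,3), (21,G1,4), (22,G1,5), (23,G2,6), (25,G2,7), (26,G3,8), (29,G2,9)
Step 2: Sum ranks within each group.
R_1 = 11 (n_1 = 3)
R_2 = 22 (n_2 = 3)
R_3 = 12 (n_3 = 3)
Step 3: H = 12/(N(N+1)) * sum(R_i^2/n_i) - 3(N+1)
     = 12/(9*10) * (11^2/3 + 22^2/3 + 12^2/3) - 3*10
     = 0.133333 * 249.667 - 30
     = 3.288889.
Step 4: No ties, so H is used without correction.
Step 5: Under H0, H ~ chi^2(2); p-value = 0.193120.
Step 6: alpha = 0.05. fail to reject H0.

H = 3.2889, df = 2, p = 0.193120, fail to reject H0.


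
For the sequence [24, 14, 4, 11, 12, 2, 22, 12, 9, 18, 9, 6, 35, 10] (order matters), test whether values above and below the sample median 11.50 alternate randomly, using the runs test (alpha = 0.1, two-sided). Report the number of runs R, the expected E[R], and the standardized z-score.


Step 1: Compute median = 11.50; label A = above, B = below.
Labels in order: AABBABAABABBAB  (n_A = 7, n_B = 7)
Step 2: Count runs R = 10.
Step 3: Under H0 (random ordering), E[R] = 2*n_A*n_B/(n_A+n_B) + 1 = 2*7*7/14 + 1 = 8.0000.
        Var[R] = 2*n_A*n_B*(2*n_A*n_B - n_A - n_B) / ((n_A+n_B)^2 * (n_A+n_B-1)) = 8232/2548 = 3.2308.
        SD[R] = 1.7974.
Step 4: Continuity-corrected z = (R - 0.5 - E[R]) / SD[R] = (10 - 0.5 - 8.0000) / 1.7974 = 0.8345.
Step 5: Two-sided p-value via normal approximation = 2*(1 - Phi(|z|)) = 0.403986.
Step 6: alpha = 0.1. fail to reject H0.

R = 10, z = 0.8345, p = 0.403986, fail to reject H0.


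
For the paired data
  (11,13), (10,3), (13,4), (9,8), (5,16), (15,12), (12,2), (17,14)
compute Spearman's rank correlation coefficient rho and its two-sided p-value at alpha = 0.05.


Step 1: Rank x and y separately (midranks; no ties here).
rank(x): 11->4, 10->3, 13->6, 9->2, 5->1, 15->7, 12->5, 17->8
rank(y): 13->6, 3->2, 4->3, 8->4, 16->8, 12->5, 2->1, 14->7
Step 2: d_i = R_x(i) - R_y(i); compute d_i^2.
  (4-6)^2=4, (3-2)^2=1, (6-3)^2=9, (2-4)^2=4, (1-8)^2=49, (7-5)^2=4, (5-1)^2=16, (8-7)^2=1
sum(d^2) = 88.
Step 3: rho = 1 - 6*88 / (8*(8^2 - 1)) = 1 - 528/504 = -0.047619.
Step 4: Under H0, t = rho * sqrt((n-2)/(1-rho^2)) = -0.1168 ~ t(6).
Step 5: Two-sided p-value from the t-distribution with 6 df = 0.910849.
Step 6: alpha = 0.05. fail to reject H0.

rho = -0.0476, p = 0.910849, fail to reject H0 at alpha = 0.05.


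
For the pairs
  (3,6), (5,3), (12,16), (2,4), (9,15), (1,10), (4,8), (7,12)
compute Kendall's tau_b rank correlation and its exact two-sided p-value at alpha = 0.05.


Step 1: Enumerate the 28 unordered pairs (i,j) with i<j and classify each by sign(x_j-x_i) * sign(y_j-y_i).
  (1,2):dx=+2,dy=-3->D; (1,3):dx=+9,dy=+10->C; (1,4):dx=-1,dy=-2->C; (1,5):dx=+6,dy=+9->C
  (1,6):dx=-2,dy=+4->D; (1,7):dx=+1,dy=+2->C; (1,8):dx=+4,dy=+6->C; (2,3):dx=+7,dy=+13->C
  (2,4):dx=-3,dy=+1->D; (2,5):dx=+4,dy=+12->C; (2,6):dx=-4,dy=+7->D; (2,7):dx=-1,dy=+5->D
  (2,8):dx=+2,dy=+9->C; (3,4):dx=-10,dy=-12->C; (3,5):dx=-3,dy=-1->C; (3,6):dx=-11,dy=-6->C
  (3,7):dx=-8,dy=-8->C; (3,8):dx=-5,dy=-4->C; (4,5):dx=+7,dy=+11->C; (4,6):dx=-1,dy=+6->D
  (4,7):dx=+2,dy=+4->C; (4,8):dx=+5,dy=+8->C; (5,6):dx=-8,dy=-5->C; (5,7):dx=-5,dy=-7->C
  (5,8):dx=-2,dy=-3->C; (6,7):dx=+3,dy=-2->D; (6,8):dx=+6,dy=+2->C; (7,8):dx=+3,dy=+4->C
Step 2: C = 21, D = 7, total pairs = 28.
Step 3: tau = (C - D)/(n(n-1)/2) = (21 - 7)/28 = 0.500000.
Step 4: Exact two-sided p-value (enumerate n! = 40320 permutations of y under H0): p = 0.108681.
Step 5: alpha = 0.05. fail to reject H0.

tau_b = 0.5000 (C=21, D=7), p = 0.108681, fail to reject H0.


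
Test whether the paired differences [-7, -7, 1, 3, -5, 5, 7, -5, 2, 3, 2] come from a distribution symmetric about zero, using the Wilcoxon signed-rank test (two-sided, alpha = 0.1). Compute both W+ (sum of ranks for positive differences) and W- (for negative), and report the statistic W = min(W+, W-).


Step 1: Drop any zero differences (none here) and take |d_i|.
|d| = [7, 7, 1, 3, 5, 5, 7, 5, 2, 3, 2]
Step 2: Midrank |d_i| (ties get averaged ranks).
ranks: |7|->10, |7|->10, |1|->1, |3|->4.5, |5|->7, |5|->7, |7|->10, |5|->7, |2|->2.5, |3|->4.5, |2|->2.5
Step 3: Attach original signs; sum ranks with positive sign and with negative sign.
W+ = 1 + 4.5 + 7 + 10 + 2.5 + 4.5 + 2.5 = 32
W- = 10 + 10 + 7 + 7 = 34
(Check: W+ + W- = 66 should equal n(n+1)/2 = 66.)
Step 4: Test statistic W = min(W+, W-) = 32.
Step 5: Ties in |d|, so use the tie-corrected normal approximation.
        E[W] = n(n+1)/4 = 11*12/4 = 33.
        Tie groups: |d|=2 (t=2), |d|=3 (t=2), |d|=5 (t=3), |d|=7 (t=3); sum(t^3 - t) = 60.
        Var[W] = n(n+1)(2n+1)/24 - sum(t^3-t)/48 = 3036/24 - 60/48 = 125.25.
        z = (W - E[W]) / sqrt(Var[W]) = (32 - 33) / 11.1915 = -0.0894.
        Two-sided p = 2*Phi(z) = 0.928801.
Step 6: alpha = 0.1. fail to reject H0.

W+ = 32, W- = 34, W = min = 32, p = 0.928801, fail to reject H0.


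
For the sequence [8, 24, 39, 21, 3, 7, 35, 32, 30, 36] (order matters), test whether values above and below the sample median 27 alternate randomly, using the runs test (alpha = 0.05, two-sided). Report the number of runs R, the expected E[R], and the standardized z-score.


Step 1: Compute median = 27; label A = above, B = below.
Labels in order: BBABBBAAAA  (n_A = 5, n_B = 5)
Step 2: Count runs R = 4.
Step 3: Under H0 (random ordering), E[R] = 2*n_A*n_B/(n_A+n_B) + 1 = 2*5*5/10 + 1 = 6.0000.
        Var[R] = 2*n_A*n_B*(2*n_A*n_B - n_A - n_B) / ((n_A+n_B)^2 * (n_A+n_B-1)) = 2000/900 = 2.2222.
        SD[R] = 1.4907.
Step 4: Continuity-corrected z = (R + 0.5 - E[R]) / SD[R] = (4 + 0.5 - 6.0000) / 1.4907 = -1.0062.
Step 5: Two-sided p-value via normal approximation = 2*(1 - Phi(|z|)) = 0.314305.
Step 6: alpha = 0.05. fail to reject H0.

R = 4, z = -1.0062, p = 0.314305, fail to reject H0.


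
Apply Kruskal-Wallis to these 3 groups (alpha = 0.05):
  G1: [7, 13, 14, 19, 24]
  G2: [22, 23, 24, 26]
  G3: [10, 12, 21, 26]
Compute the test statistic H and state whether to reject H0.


Step 1: Combine all N = 13 observations and assign midranks.
sorted (value, group, rank): (7,G1,1), (10,G3,2), (12,G3,3), (13,G1,4), (14,G1,5), (19,G1,6), (21,G3,7), (22,G2,8), (23,G2,9), (24,G1,10.5), (24,G2,10.5), (26,G2,12.5), (26,G3,12.5)
Step 2: Sum ranks within each group.
R_1 = 26.5 (n_1 = 5)
R_2 = 40 (n_2 = 4)
R_3 = 24.5 (n_3 = 4)
Step 3: H = 12/(N(N+1)) * sum(R_i^2/n_i) - 3(N+1)
     = 12/(13*14) * (26.5^2/5 + 40^2/4 + 24.5^2/4) - 3*14
     = 0.065934 * 690.513 - 42
     = 3.528297.
Step 4: Ties present; correction factor C = 1 - 12/(13^3 - 13) = 0.994505. Corrected H = 3.528297 / 0.994505 = 3.547790.
Step 5: Under H0, H ~ chi^2(2); p-value = 0.169671.
Step 6: alpha = 0.05. fail to reject H0.

H = 3.5478, df = 2, p = 0.169671, fail to reject H0.


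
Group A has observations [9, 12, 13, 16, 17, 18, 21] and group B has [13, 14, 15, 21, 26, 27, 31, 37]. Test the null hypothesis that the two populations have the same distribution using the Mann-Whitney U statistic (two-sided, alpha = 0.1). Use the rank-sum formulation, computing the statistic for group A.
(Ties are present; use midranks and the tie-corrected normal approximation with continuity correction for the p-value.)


Step 1: Combine and sort all 15 observations; assign midranks.
sorted (value, group): (9,X), (12,X), (13,X), (13,Y), (14,Y), (15,Y), (16,X), (17,X), (18,X), (21,X), (21,Y), (26,Y), (27,Y), (31,Y), (37,Y)
ranks: 9->1, 12->2, 13->3.5, 13->3.5, 14->5, 15->6, 16->7, 17->8, 18->9, 21->10.5, 21->10.5, 26->12, 27->13, 31->14, 37->15
Step 2: Rank sum for X: R1 = 1 + 2 + 3.5 + 7 + 8 + 9 + 10.5 = 41.
Step 3: U_X = R1 - n1(n1+1)/2 = 41 - 7*8/2 = 41 - 28 = 13.
       U_Y = n1*n2 - U_X = 56 - 13 = 43.
Step 4: Ties are present, so use the tie-corrected normal approximation (with continuity correction) for the p-value.
Step 5: p-value = 0.092753; compare to alpha = 0.1. reject H0.

U_X = 13, p = 0.092753, reject H0 at alpha = 0.1.


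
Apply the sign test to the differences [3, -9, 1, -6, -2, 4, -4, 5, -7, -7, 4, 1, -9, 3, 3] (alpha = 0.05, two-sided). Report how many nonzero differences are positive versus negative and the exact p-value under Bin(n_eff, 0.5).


Step 1: Discard zero differences. Original n = 15; n_eff = number of nonzero differences = 15.
Nonzero differences (with sign): +3, -9, +1, -6, -2, +4, -4, +5, -7, -7, +4, +1, -9, +3, +3
Step 2: Count signs: positive = 8, negative = 7.
Step 3: Under H0: P(positive) = 0.5, so the number of positives S ~ Bin(15, 0.5).
Step 4: Two-sided exact p-value = sum of Bin(15,0.5) probabilities at or below the observed probability = 1.000000.
Step 5: alpha = 0.05. fail to reject H0.

n_eff = 15, pos = 8, neg = 7, p = 1.000000, fail to reject H0.


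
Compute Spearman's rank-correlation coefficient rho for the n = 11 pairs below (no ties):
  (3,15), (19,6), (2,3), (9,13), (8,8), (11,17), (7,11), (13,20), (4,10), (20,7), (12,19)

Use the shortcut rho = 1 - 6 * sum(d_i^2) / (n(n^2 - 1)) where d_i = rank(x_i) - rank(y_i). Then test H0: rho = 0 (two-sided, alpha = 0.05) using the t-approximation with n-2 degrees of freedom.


Step 1: Rank x and y separately (midranks; no ties here).
rank(x): 3->2, 19->10, 2->1, 9->6, 8->5, 11->7, 7->4, 13->9, 4->3, 20->11, 12->8
rank(y): 15->8, 6->2, 3->1, 13->7, 8->4, 17->9, 11->6, 20->11, 10->5, 7->3, 19->10
Step 2: d_i = R_x(i) - R_y(i); compute d_i^2.
  (2-8)^2=36, (10-2)^2=64, (1-1)^2=0, (6-7)^2=1, (5-4)^2=1, (7-9)^2=4, (4-6)^2=4, (9-11)^2=4, (3-5)^2=4, (11-3)^2=64, (8-10)^2=4
sum(d^2) = 186.
Step 3: rho = 1 - 6*186 / (11*(11^2 - 1)) = 1 - 1116/1320 = 0.154545.
Step 4: Under H0, t = rho * sqrt((n-2)/(1-rho^2)) = 0.4693 ~ t(9).
Step 5: Two-sided p-value from the t-distribution with 9 df = 0.650034.
Step 6: alpha = 0.05. fail to reject H0.

rho = 0.1545, p = 0.650034, fail to reject H0 at alpha = 0.05.


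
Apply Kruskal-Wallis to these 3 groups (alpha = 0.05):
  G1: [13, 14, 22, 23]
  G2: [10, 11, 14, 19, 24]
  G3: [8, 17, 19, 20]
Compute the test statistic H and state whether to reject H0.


Step 1: Combine all N = 13 observations and assign midranks.
sorted (value, group, rank): (8,G3,1), (10,G2,2), (11,G2,3), (13,G1,4), (14,G1,5.5), (14,G2,5.5), (17,G3,7), (19,G2,8.5), (19,G3,8.5), (20,G3,10), (22,G1,11), (23,G1,12), (24,G2,13)
Step 2: Sum ranks within each group.
R_1 = 32.5 (n_1 = 4)
R_2 = 32 (n_2 = 5)
R_3 = 26.5 (n_3 = 4)
Step 3: H = 12/(N(N+1)) * sum(R_i^2/n_i) - 3(N+1)
     = 12/(13*14) * (32.5^2/4 + 32^2/5 + 26.5^2/4) - 3*14
     = 0.065934 * 644.425 - 42
     = 0.489560.
Step 4: Ties present; correction factor C = 1 - 12/(13^3 - 13) = 0.994505. Corrected H = 0.489560 / 0.994505 = 0.492265.
Step 5: Under H0, H ~ chi^2(2); p-value = 0.781819.
Step 6: alpha = 0.05. fail to reject H0.

H = 0.4923, df = 2, p = 0.781819, fail to reject H0.


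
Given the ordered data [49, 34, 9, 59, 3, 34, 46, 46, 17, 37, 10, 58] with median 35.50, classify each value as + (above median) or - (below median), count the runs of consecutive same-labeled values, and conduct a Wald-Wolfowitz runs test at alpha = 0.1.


Step 1: Compute median = 35.50; label A = above, B = below.
Labels in order: ABBABBAABABA  (n_A = 6, n_B = 6)
Step 2: Count runs R = 9.
Step 3: Under H0 (random ordering), E[R] = 2*n_A*n_B/(n_A+n_B) + 1 = 2*6*6/12 + 1 = 7.0000.
        Var[R] = 2*n_A*n_B*(2*n_A*n_B - n_A - n_B) / ((n_A+n_B)^2 * (n_A+n_B-1)) = 4320/1584 = 2.7273.
        SD[R] = 1.6514.
Step 4: Continuity-corrected z = (R - 0.5 - E[R]) / SD[R] = (9 - 0.5 - 7.0000) / 1.6514 = 0.9083.
Step 5: Two-sided p-value via normal approximation = 2*(1 - Phi(|z|)) = 0.363722.
Step 6: alpha = 0.1. fail to reject H0.

R = 9, z = 0.9083, p = 0.363722, fail to reject H0.


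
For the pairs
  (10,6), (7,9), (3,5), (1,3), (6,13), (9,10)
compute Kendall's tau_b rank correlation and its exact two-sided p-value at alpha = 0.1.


Step 1: Enumerate the 15 unordered pairs (i,j) with i<j and classify each by sign(x_j-x_i) * sign(y_j-y_i).
  (1,2):dx=-3,dy=+3->D; (1,3):dx=-7,dy=-1->C; (1,4):dx=-9,dy=-3->C; (1,5):dx=-4,dy=+7->D
  (1,6):dx=-1,dy=+4->D; (2,3):dx=-4,dy=-4->C; (2,4):dx=-6,dy=-6->C; (2,5):dx=-1,dy=+4->D
  (2,6):dx=+2,dy=+1->C; (3,4):dx=-2,dy=-2->C; (3,5):dx=+3,dy=+8->C; (3,6):dx=+6,dy=+5->C
  (4,5):dx=+5,dy=+10->C; (4,6):dx=+8,dy=+7->C; (5,6):dx=+3,dy=-3->D
Step 2: C = 10, D = 5, total pairs = 15.
Step 3: tau = (C - D)/(n(n-1)/2) = (10 - 5)/15 = 0.333333.
Step 4: Exact two-sided p-value (enumerate n! = 720 permutations of y under H0): p = 0.469444.
Step 5: alpha = 0.1. fail to reject H0.

tau_b = 0.3333 (C=10, D=5), p = 0.469444, fail to reject H0.


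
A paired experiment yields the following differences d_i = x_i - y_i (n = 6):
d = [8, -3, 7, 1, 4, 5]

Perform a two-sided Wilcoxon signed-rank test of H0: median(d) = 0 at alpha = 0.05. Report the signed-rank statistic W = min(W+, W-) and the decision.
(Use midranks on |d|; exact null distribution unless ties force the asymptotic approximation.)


Step 1: Drop any zero differences (none here) and take |d_i|.
|d| = [8, 3, 7, 1, 4, 5]
Step 2: Midrank |d_i| (ties get averaged ranks).
ranks: |8|->6, |3|->2, |7|->5, |1|->1, |4|->3, |5|->4
Step 3: Attach original signs; sum ranks with positive sign and with negative sign.
W+ = 6 + 5 + 1 + 3 + 4 = 19
W- = 2 = 2
(Check: W+ + W- = 21 should equal n(n+1)/2 = 21.)
Step 4: Test statistic W = min(W+, W-) = 2.
Step 5: No ties, so the exact null distribution over the 2^6 = 64 sign assignments gives the two-sided p-value = 0.093750.
Step 6: alpha = 0.05. fail to reject H0.

W+ = 19, W- = 2, W = min = 2, p = 0.093750, fail to reject H0.


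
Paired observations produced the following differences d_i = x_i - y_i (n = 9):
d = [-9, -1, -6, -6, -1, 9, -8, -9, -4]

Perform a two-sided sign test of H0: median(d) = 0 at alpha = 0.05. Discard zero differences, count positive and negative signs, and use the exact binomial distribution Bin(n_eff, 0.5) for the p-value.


Step 1: Discard zero differences. Original n = 9; n_eff = number of nonzero differences = 9.
Nonzero differences (with sign): -9, -1, -6, -6, -1, +9, -8, -9, -4
Step 2: Count signs: positive = 1, negative = 8.
Step 3: Under H0: P(positive) = 0.5, so the number of positives S ~ Bin(9, 0.5).
Step 4: Two-sided exact p-value = sum of Bin(9,0.5) probabilities at or below the observed probability = 0.039062.
Step 5: alpha = 0.05. reject H0.

n_eff = 9, pos = 1, neg = 8, p = 0.039062, reject H0.


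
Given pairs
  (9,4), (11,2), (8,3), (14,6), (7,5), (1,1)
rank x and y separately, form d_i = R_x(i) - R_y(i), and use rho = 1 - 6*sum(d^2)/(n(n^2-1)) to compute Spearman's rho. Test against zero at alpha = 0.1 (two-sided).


Step 1: Rank x and y separately (midranks; no ties here).
rank(x): 9->4, 11->5, 8->3, 14->6, 7->2, 1->1
rank(y): 4->4, 2->2, 3->3, 6->6, 5->5, 1->1
Step 2: d_i = R_x(i) - R_y(i); compute d_i^2.
  (4-4)^2=0, (5-2)^2=9, (3-3)^2=0, (6-6)^2=0, (2-5)^2=9, (1-1)^2=0
sum(d^2) = 18.
Step 3: rho = 1 - 6*18 / (6*(6^2 - 1)) = 1 - 108/210 = 0.485714.
Step 4: Under H0, t = rho * sqrt((n-2)/(1-rho^2)) = 1.1113 ~ t(4).
Step 5: Two-sided p-value from the t-distribution with 4 df = 0.328723.
Step 6: alpha = 0.1. fail to reject H0.

rho = 0.4857, p = 0.328723, fail to reject H0 at alpha = 0.1.


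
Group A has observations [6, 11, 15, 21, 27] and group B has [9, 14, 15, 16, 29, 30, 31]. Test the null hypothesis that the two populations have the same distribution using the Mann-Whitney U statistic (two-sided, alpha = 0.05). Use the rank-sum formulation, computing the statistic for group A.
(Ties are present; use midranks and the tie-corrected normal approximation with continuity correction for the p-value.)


Step 1: Combine and sort all 12 observations; assign midranks.
sorted (value, group): (6,X), (9,Y), (11,X), (14,Y), (15,X), (15,Y), (16,Y), (21,X), (27,X), (29,Y), (30,Y), (31,Y)
ranks: 6->1, 9->2, 11->3, 14->4, 15->5.5, 15->5.5, 16->7, 21->8, 27->9, 29->10, 30->11, 31->12
Step 2: Rank sum for X: R1 = 1 + 3 + 5.5 + 8 + 9 = 26.5.
Step 3: U_X = R1 - n1(n1+1)/2 = 26.5 - 5*6/2 = 26.5 - 15 = 11.5.
       U_Y = n1*n2 - U_X = 35 - 11.5 = 23.5.
Step 4: Ties are present, so use the tie-corrected normal approximation (with continuity correction) for the p-value.
Step 5: p-value = 0.370914; compare to alpha = 0.05. fail to reject H0.

U_X = 11.5, p = 0.370914, fail to reject H0 at alpha = 0.05.


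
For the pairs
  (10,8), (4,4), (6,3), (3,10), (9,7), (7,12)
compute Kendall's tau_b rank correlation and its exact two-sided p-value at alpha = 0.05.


Step 1: Enumerate the 15 unordered pairs (i,j) with i<j and classify each by sign(x_j-x_i) * sign(y_j-y_i).
  (1,2):dx=-6,dy=-4->C; (1,3):dx=-4,dy=-5->C; (1,4):dx=-7,dy=+2->D; (1,5):dx=-1,dy=-1->C
  (1,6):dx=-3,dy=+4->D; (2,3):dx=+2,dy=-1->D; (2,4):dx=-1,dy=+6->D; (2,5):dx=+5,dy=+3->C
  (2,6):dx=+3,dy=+8->C; (3,4):dx=-3,dy=+7->D; (3,5):dx=+3,dy=+4->C; (3,6):dx=+1,dy=+9->C
  (4,5):dx=+6,dy=-3->D; (4,6):dx=+4,dy=+2->C; (5,6):dx=-2,dy=+5->D
Step 2: C = 8, D = 7, total pairs = 15.
Step 3: tau = (C - D)/(n(n-1)/2) = (8 - 7)/15 = 0.066667.
Step 4: Exact two-sided p-value (enumerate n! = 720 permutations of y under H0): p = 1.000000.
Step 5: alpha = 0.05. fail to reject H0.

tau_b = 0.0667 (C=8, D=7), p = 1.000000, fail to reject H0.


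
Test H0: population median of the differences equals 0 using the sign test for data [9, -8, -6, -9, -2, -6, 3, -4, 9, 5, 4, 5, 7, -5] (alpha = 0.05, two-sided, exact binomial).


Step 1: Discard zero differences. Original n = 14; n_eff = number of nonzero differences = 14.
Nonzero differences (with sign): +9, -8, -6, -9, -2, -6, +3, -4, +9, +5, +4, +5, +7, -5
Step 2: Count signs: positive = 7, negative = 7.
Step 3: Under H0: P(positive) = 0.5, so the number of positives S ~ Bin(14, 0.5).
Step 4: Two-sided exact p-value = sum of Bin(14,0.5) probabilities at or below the observed probability = 1.000000.
Step 5: alpha = 0.05. fail to reject H0.

n_eff = 14, pos = 7, neg = 7, p = 1.000000, fail to reject H0.


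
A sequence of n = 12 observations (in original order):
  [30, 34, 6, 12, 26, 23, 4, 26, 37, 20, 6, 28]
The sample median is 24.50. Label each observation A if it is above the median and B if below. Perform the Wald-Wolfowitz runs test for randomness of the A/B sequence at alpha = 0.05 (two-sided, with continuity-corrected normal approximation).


Step 1: Compute median = 24.50; label A = above, B = below.
Labels in order: AABBABBAABBA  (n_A = 6, n_B = 6)
Step 2: Count runs R = 7.
Step 3: Under H0 (random ordering), E[R] = 2*n_A*n_B/(n_A+n_B) + 1 = 2*6*6/12 + 1 = 7.0000.
        Var[R] = 2*n_A*n_B*(2*n_A*n_B - n_A - n_B) / ((n_A+n_B)^2 * (n_A+n_B-1)) = 4320/1584 = 2.7273.
        SD[R] = 1.6514.
Step 4: R = E[R], so z = 0 with no continuity correction.
Step 5: Two-sided p-value via normal approximation = 2*(1 - Phi(|z|)) = 1.000000.
Step 6: alpha = 0.05. fail to reject H0.

R = 7, z = 0.0000, p = 1.000000, fail to reject H0.


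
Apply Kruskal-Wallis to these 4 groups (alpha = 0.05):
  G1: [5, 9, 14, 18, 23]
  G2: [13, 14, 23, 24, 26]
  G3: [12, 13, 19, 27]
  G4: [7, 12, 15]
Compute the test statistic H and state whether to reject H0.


Step 1: Combine all N = 17 observations and assign midranks.
sorted (value, group, rank): (5,G1,1), (7,G4,2), (9,G1,3), (12,G3,4.5), (12,G4,4.5), (13,G2,6.5), (13,G3,6.5), (14,G1,8.5), (14,G2,8.5), (15,G4,10), (18,G1,11), (19,G3,12), (23,G1,13.5), (23,G2,13.5), (24,G2,15), (26,G2,16), (27,G3,17)
Step 2: Sum ranks within each group.
R_1 = 37 (n_1 = 5)
R_2 = 59.5 (n_2 = 5)
R_3 = 40 (n_3 = 4)
R_4 = 16.5 (n_4 = 3)
Step 3: H = 12/(N(N+1)) * sum(R_i^2/n_i) - 3(N+1)
     = 12/(17*18) * (37^2/5 + 59.5^2/5 + 40^2/4 + 16.5^2/3) - 3*18
     = 0.039216 * 1472.6 - 54
     = 3.749020.
Step 4: Ties present; correction factor C = 1 - 24/(17^3 - 17) = 0.995098. Corrected H = 3.749020 / 0.995098 = 3.767488.
Step 5: Under H0, H ~ chi^2(3); p-value = 0.287691.
Step 6: alpha = 0.05. fail to reject H0.

H = 3.7675, df = 3, p = 0.287691, fail to reject H0.


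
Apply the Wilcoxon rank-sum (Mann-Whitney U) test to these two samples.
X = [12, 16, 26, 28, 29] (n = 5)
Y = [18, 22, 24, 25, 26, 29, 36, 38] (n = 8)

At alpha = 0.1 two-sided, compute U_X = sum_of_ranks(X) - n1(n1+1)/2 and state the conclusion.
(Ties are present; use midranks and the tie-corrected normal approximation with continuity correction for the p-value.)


Step 1: Combine and sort all 13 observations; assign midranks.
sorted (value, group): (12,X), (16,X), (18,Y), (22,Y), (24,Y), (25,Y), (26,X), (26,Y), (28,X), (29,X), (29,Y), (36,Y), (38,Y)
ranks: 12->1, 16->2, 18->3, 22->4, 24->5, 25->6, 26->7.5, 26->7.5, 28->9, 29->10.5, 29->10.5, 36->12, 38->13
Step 2: Rank sum for X: R1 = 1 + 2 + 7.5 + 9 + 10.5 = 30.
Step 3: U_X = R1 - n1(n1+1)/2 = 30 - 5*6/2 = 30 - 15 = 15.
       U_Y = n1*n2 - U_X = 40 - 15 = 25.
Step 4: Ties are present, so use the tie-corrected normal approximation (with continuity correction) for the p-value.
Step 5: p-value = 0.508901; compare to alpha = 0.1. fail to reject H0.

U_X = 15, p = 0.508901, fail to reject H0 at alpha = 0.1.


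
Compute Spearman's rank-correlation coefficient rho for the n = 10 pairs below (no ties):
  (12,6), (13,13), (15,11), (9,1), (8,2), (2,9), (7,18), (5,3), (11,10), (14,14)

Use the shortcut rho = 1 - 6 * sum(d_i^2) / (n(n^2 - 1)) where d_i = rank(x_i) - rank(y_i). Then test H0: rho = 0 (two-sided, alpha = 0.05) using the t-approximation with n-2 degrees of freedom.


Step 1: Rank x and y separately (midranks; no ties here).
rank(x): 12->7, 13->8, 15->10, 9->5, 8->4, 2->1, 7->3, 5->2, 11->6, 14->9
rank(y): 6->4, 13->8, 11->7, 1->1, 2->2, 9->5, 18->10, 3->3, 10->6, 14->9
Step 2: d_i = R_x(i) - R_y(i); compute d_i^2.
  (7-4)^2=9, (8-8)^2=0, (10-7)^2=9, (5-1)^2=16, (4-2)^2=4, (1-5)^2=16, (3-10)^2=49, (2-3)^2=1, (6-6)^2=0, (9-9)^2=0
sum(d^2) = 104.
Step 3: rho = 1 - 6*104 / (10*(10^2 - 1)) = 1 - 624/990 = 0.369697.
Step 4: Under H0, t = rho * sqrt((n-2)/(1-rho^2)) = 1.1254 ~ t(8).
Step 5: Two-sided p-value from the t-distribution with 8 df = 0.293050.
Step 6: alpha = 0.05. fail to reject H0.

rho = 0.3697, p = 0.293050, fail to reject H0 at alpha = 0.05.


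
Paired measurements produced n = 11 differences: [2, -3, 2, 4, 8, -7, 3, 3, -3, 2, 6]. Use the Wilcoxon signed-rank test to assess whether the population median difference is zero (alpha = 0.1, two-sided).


Step 1: Drop any zero differences (none here) and take |d_i|.
|d| = [2, 3, 2, 4, 8, 7, 3, 3, 3, 2, 6]
Step 2: Midrank |d_i| (ties get averaged ranks).
ranks: |2|->2, |3|->5.5, |2|->2, |4|->8, |8|->11, |7|->10, |3|->5.5, |3|->5.5, |3|->5.5, |2|->2, |6|->9
Step 3: Attach original signs; sum ranks with positive sign and with negative sign.
W+ = 2 + 2 + 8 + 11 + 5.5 + 5.5 + 2 + 9 = 45
W- = 5.5 + 10 + 5.5 = 21
(Check: W+ + W- = 66 should equal n(n+1)/2 = 66.)
Step 4: Test statistic W = min(W+, W-) = 21.
Step 5: Ties in |d|, so use the tie-corrected normal approximation.
        E[W] = n(n+1)/4 = 11*12/4 = 33.
        Tie groups: |d|=2 (t=3), |d|=3 (t=4); sum(t^3 - t) = 84.
        Var[W] = n(n+1)(2n+1)/24 - sum(t^3-t)/48 = 3036/24 - 84/48 = 124.75.
        z = (W - E[W]) / sqrt(Var[W]) = (21 - 33) / 11.1692 = -1.0744.
        Two-sided p = 2*Phi(z) = 0.282649.
Step 6: alpha = 0.1. fail to reject H0.

W+ = 45, W- = 21, W = min = 21, p = 0.282649, fail to reject H0.


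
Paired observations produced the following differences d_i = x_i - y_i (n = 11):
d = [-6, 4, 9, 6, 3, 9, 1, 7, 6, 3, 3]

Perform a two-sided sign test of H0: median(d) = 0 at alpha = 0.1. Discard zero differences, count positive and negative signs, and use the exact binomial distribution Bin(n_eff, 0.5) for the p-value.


Step 1: Discard zero differences. Original n = 11; n_eff = number of nonzero differences = 11.
Nonzero differences (with sign): -6, +4, +9, +6, +3, +9, +1, +7, +6, +3, +3
Step 2: Count signs: positive = 10, negative = 1.
Step 3: Under H0: P(positive) = 0.5, so the number of positives S ~ Bin(11, 0.5).
Step 4: Two-sided exact p-value = sum of Bin(11,0.5) probabilities at or below the observed probability = 0.011719.
Step 5: alpha = 0.1. reject H0.

n_eff = 11, pos = 10, neg = 1, p = 0.011719, reject H0.


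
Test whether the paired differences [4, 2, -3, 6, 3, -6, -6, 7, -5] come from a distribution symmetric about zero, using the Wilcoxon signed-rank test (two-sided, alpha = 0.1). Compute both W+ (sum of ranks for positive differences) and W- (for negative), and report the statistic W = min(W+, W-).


Step 1: Drop any zero differences (none here) and take |d_i|.
|d| = [4, 2, 3, 6, 3, 6, 6, 7, 5]
Step 2: Midrank |d_i| (ties get averaged ranks).
ranks: |4|->4, |2|->1, |3|->2.5, |6|->7, |3|->2.5, |6|->7, |6|->7, |7|->9, |5|->5
Step 3: Attach original signs; sum ranks with positive sign and with negative sign.
W+ = 4 + 1 + 7 + 2.5 + 9 = 23.5
W- = 2.5 + 7 + 7 + 5 = 21.5
(Check: W+ + W- = 45 should equal n(n+1)/2 = 45.)
Step 4: Test statistic W = min(W+, W-) = 21.5.
Step 5: Ties in |d|, so use the tie-corrected normal approximation.
        E[W] = n(n+1)/4 = 9*10/4 = 22.5.
        Tie groups: |d|=3 (t=2), |d|=6 (t=3); sum(t^3 - t) = 30.
        Var[W] = n(n+1)(2n+1)/24 - sum(t^3-t)/48 = 1710/24 - 30/48 = 70.625.
        z = (W - E[W]) / sqrt(Var[W]) = (21.5 - 22.5) / 8.4039 = -0.1190.
        Two-sided p = 2*Phi(z) = 0.905281.
Step 6: alpha = 0.1. fail to reject H0.

W+ = 23.5, W- = 21.5, W = min = 21.5, p = 0.905281, fail to reject H0.


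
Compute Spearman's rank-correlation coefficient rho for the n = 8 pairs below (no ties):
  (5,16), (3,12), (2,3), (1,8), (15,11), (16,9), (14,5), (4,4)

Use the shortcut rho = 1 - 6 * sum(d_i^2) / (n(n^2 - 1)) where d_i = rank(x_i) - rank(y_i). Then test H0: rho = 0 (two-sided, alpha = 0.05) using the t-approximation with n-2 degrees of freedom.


Step 1: Rank x and y separately (midranks; no ties here).
rank(x): 5->5, 3->3, 2->2, 1->1, 15->7, 16->8, 14->6, 4->4
rank(y): 16->8, 12->7, 3->1, 8->4, 11->6, 9->5, 5->3, 4->2
Step 2: d_i = R_x(i) - R_y(i); compute d_i^2.
  (5-8)^2=9, (3-7)^2=16, (2-1)^2=1, (1-4)^2=9, (7-6)^2=1, (8-5)^2=9, (6-3)^2=9, (4-2)^2=4
sum(d^2) = 58.
Step 3: rho = 1 - 6*58 / (8*(8^2 - 1)) = 1 - 348/504 = 0.309524.
Step 4: Under H0, t = rho * sqrt((n-2)/(1-rho^2)) = 0.7973 ~ t(6).
Step 5: Two-sided p-value from the t-distribution with 6 df = 0.455645.
Step 6: alpha = 0.05. fail to reject H0.

rho = 0.3095, p = 0.455645, fail to reject H0 at alpha = 0.05.


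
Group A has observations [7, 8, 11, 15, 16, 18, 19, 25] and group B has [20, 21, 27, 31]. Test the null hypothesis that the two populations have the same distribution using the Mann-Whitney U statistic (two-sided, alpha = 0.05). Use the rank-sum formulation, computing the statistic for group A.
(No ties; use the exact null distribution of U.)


Step 1: Combine and sort all 12 observations; assign midranks.
sorted (value, group): (7,X), (8,X), (11,X), (15,X), (16,X), (18,X), (19,X), (20,Y), (21,Y), (25,X), (27,Y), (31,Y)
ranks: 7->1, 8->2, 11->3, 15->4, 16->5, 18->6, 19->7, 20->8, 21->9, 25->10, 27->11, 31->12
Step 2: Rank sum for X: R1 = 1 + 2 + 3 + 4 + 5 + 6 + 7 + 10 = 38.
Step 3: U_X = R1 - n1(n1+1)/2 = 38 - 8*9/2 = 38 - 36 = 2.
       U_Y = n1*n2 - U_X = 32 - 2 = 30.
Step 4: No ties, so the exact null distribution of U (based on enumerating the C(12,8) = 495 equally likely rank assignments) gives the two-sided p-value.
Step 5: p-value = 0.016162; compare to alpha = 0.05. reject H0.

U_X = 2, p = 0.016162, reject H0 at alpha = 0.05.


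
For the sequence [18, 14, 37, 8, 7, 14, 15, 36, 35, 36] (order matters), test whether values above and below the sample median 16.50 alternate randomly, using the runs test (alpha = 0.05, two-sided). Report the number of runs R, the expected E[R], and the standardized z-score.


Step 1: Compute median = 16.50; label A = above, B = below.
Labels in order: ABABBBBAAA  (n_A = 5, n_B = 5)
Step 2: Count runs R = 5.
Step 3: Under H0 (random ordering), E[R] = 2*n_A*n_B/(n_A+n_B) + 1 = 2*5*5/10 + 1 = 6.0000.
        Var[R] = 2*n_A*n_B*(2*n_A*n_B - n_A - n_B) / ((n_A+n_B)^2 * (n_A+n_B-1)) = 2000/900 = 2.2222.
        SD[R] = 1.4907.
Step 4: Continuity-corrected z = (R + 0.5 - E[R]) / SD[R] = (5 + 0.5 - 6.0000) / 1.4907 = -0.3354.
Step 5: Two-sided p-value via normal approximation = 2*(1 - Phi(|z|)) = 0.737316.
Step 6: alpha = 0.05. fail to reject H0.

R = 5, z = -0.3354, p = 0.737316, fail to reject H0.


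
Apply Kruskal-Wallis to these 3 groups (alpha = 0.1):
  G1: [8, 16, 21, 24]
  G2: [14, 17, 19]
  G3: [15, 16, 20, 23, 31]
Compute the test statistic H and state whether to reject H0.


Step 1: Combine all N = 12 observations and assign midranks.
sorted (value, group, rank): (8,G1,1), (14,G2,2), (15,G3,3), (16,G1,4.5), (16,G3,4.5), (17,G2,6), (19,G2,7), (20,G3,8), (21,G1,9), (23,G3,10), (24,G1,11), (31,G3,12)
Step 2: Sum ranks within each group.
R_1 = 25.5 (n_1 = 4)
R_2 = 15 (n_2 = 3)
R_3 = 37.5 (n_3 = 5)
Step 3: H = 12/(N(N+1)) * sum(R_i^2/n_i) - 3(N+1)
     = 12/(12*13) * (25.5^2/4 + 15^2/3 + 37.5^2/5) - 3*13
     = 0.076923 * 518.812 - 39
     = 0.908654.
Step 4: Ties present; correction factor C = 1 - 6/(12^3 - 12) = 0.996503. Corrected H = 0.908654 / 0.996503 = 0.911842.
Step 5: Under H0, H ~ chi^2(2); p-value = 0.633864.
Step 6: alpha = 0.1. fail to reject H0.

H = 0.9118, df = 2, p = 0.633864, fail to reject H0.


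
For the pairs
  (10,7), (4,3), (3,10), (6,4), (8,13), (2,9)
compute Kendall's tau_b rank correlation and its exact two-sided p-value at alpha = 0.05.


Step 1: Enumerate the 15 unordered pairs (i,j) with i<j and classify each by sign(x_j-x_i) * sign(y_j-y_i).
  (1,2):dx=-6,dy=-4->C; (1,3):dx=-7,dy=+3->D; (1,4):dx=-4,dy=-3->C; (1,5):dx=-2,dy=+6->D
  (1,6):dx=-8,dy=+2->D; (2,3):dx=-1,dy=+7->D; (2,4):dx=+2,dy=+1->C; (2,5):dx=+4,dy=+10->C
  (2,6):dx=-2,dy=+6->D; (3,4):dx=+3,dy=-6->D; (3,5):dx=+5,dy=+3->C; (3,6):dx=-1,dy=-1->C
  (4,5):dx=+2,dy=+9->C; (4,6):dx=-4,dy=+5->D; (5,6):dx=-6,dy=-4->C
Step 2: C = 8, D = 7, total pairs = 15.
Step 3: tau = (C - D)/(n(n-1)/2) = (8 - 7)/15 = 0.066667.
Step 4: Exact two-sided p-value (enumerate n! = 720 permutations of y under H0): p = 1.000000.
Step 5: alpha = 0.05. fail to reject H0.

tau_b = 0.0667 (C=8, D=7), p = 1.000000, fail to reject H0.


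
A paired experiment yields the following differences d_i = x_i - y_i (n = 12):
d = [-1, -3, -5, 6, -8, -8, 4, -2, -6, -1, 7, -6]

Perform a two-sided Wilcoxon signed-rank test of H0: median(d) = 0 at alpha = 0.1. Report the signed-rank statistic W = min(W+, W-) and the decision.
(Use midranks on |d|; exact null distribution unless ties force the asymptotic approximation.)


Step 1: Drop any zero differences (none here) and take |d_i|.
|d| = [1, 3, 5, 6, 8, 8, 4, 2, 6, 1, 7, 6]
Step 2: Midrank |d_i| (ties get averaged ranks).
ranks: |1|->1.5, |3|->4, |5|->6, |6|->8, |8|->11.5, |8|->11.5, |4|->5, |2|->3, |6|->8, |1|->1.5, |7|->10, |6|->8
Step 3: Attach original signs; sum ranks with positive sign and with negative sign.
W+ = 8 + 5 + 10 = 23
W- = 1.5 + 4 + 6 + 11.5 + 11.5 + 3 + 8 + 1.5 + 8 = 55
(Check: W+ + W- = 78 should equal n(n+1)/2 = 78.)
Step 4: Test statistic W = min(W+, W-) = 23.
Step 5: Ties in |d|, so use the tie-corrected normal approximation.
        E[W] = n(n+1)/4 = 12*13/4 = 39.
        Tie groups: |d|=1 (t=2), |d|=6 (t=3), |d|=8 (t=2); sum(t^3 - t) = 36.
        Var[W] = n(n+1)(2n+1)/24 - sum(t^3-t)/48 = 3900/24 - 36/48 = 161.75.
        z = (W - E[W]) / sqrt(Var[W]) = (23 - 39) / 12.7181 = -1.2580.
        Two-sided p = 2*Phi(z) = 0.208374.
Step 6: alpha = 0.1. fail to reject H0.

W+ = 23, W- = 55, W = min = 23, p = 0.208374, fail to reject H0.


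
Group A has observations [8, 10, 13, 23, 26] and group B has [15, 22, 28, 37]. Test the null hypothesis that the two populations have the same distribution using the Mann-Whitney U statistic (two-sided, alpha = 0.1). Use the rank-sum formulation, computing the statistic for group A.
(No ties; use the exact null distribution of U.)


Step 1: Combine and sort all 9 observations; assign midranks.
sorted (value, group): (8,X), (10,X), (13,X), (15,Y), (22,Y), (23,X), (26,X), (28,Y), (37,Y)
ranks: 8->1, 10->2, 13->3, 15->4, 22->5, 23->6, 26->7, 28->8, 37->9
Step 2: Rank sum for X: R1 = 1 + 2 + 3 + 6 + 7 = 19.
Step 3: U_X = R1 - n1(n1+1)/2 = 19 - 5*6/2 = 19 - 15 = 4.
       U_Y = n1*n2 - U_X = 20 - 4 = 16.
Step 4: No ties, so the exact null distribution of U (based on enumerating the C(9,5) = 126 equally likely rank assignments) gives the two-sided p-value.
Step 5: p-value = 0.190476; compare to alpha = 0.1. fail to reject H0.

U_X = 4, p = 0.190476, fail to reject H0 at alpha = 0.1.


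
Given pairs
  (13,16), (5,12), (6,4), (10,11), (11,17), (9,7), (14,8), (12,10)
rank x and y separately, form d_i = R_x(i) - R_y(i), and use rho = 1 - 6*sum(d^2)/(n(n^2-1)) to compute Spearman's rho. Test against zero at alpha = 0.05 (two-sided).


Step 1: Rank x and y separately (midranks; no ties here).
rank(x): 13->7, 5->1, 6->2, 10->4, 11->5, 9->3, 14->8, 12->6
rank(y): 16->7, 12->6, 4->1, 11->5, 17->8, 7->2, 8->3, 10->4
Step 2: d_i = R_x(i) - R_y(i); compute d_i^2.
  (7-7)^2=0, (1-6)^2=25, (2-1)^2=1, (4-5)^2=1, (5-8)^2=9, (3-2)^2=1, (8-3)^2=25, (6-4)^2=4
sum(d^2) = 66.
Step 3: rho = 1 - 6*66 / (8*(8^2 - 1)) = 1 - 396/504 = 0.214286.
Step 4: Under H0, t = rho * sqrt((n-2)/(1-rho^2)) = 0.5374 ~ t(6).
Step 5: Two-sided p-value from the t-distribution with 6 df = 0.610344.
Step 6: alpha = 0.05. fail to reject H0.

rho = 0.2143, p = 0.610344, fail to reject H0 at alpha = 0.05.


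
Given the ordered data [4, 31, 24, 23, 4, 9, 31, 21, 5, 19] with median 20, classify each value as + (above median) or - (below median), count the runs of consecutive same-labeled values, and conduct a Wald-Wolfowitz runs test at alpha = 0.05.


Step 1: Compute median = 20; label A = above, B = below.
Labels in order: BAAABBAABB  (n_A = 5, n_B = 5)
Step 2: Count runs R = 5.
Step 3: Under H0 (random ordering), E[R] = 2*n_A*n_B/(n_A+n_B) + 1 = 2*5*5/10 + 1 = 6.0000.
        Var[R] = 2*n_A*n_B*(2*n_A*n_B - n_A - n_B) / ((n_A+n_B)^2 * (n_A+n_B-1)) = 2000/900 = 2.2222.
        SD[R] = 1.4907.
Step 4: Continuity-corrected z = (R + 0.5 - E[R]) / SD[R] = (5 + 0.5 - 6.0000) / 1.4907 = -0.3354.
Step 5: Two-sided p-value via normal approximation = 2*(1 - Phi(|z|)) = 0.737316.
Step 6: alpha = 0.05. fail to reject H0.

R = 5, z = -0.3354, p = 0.737316, fail to reject H0.


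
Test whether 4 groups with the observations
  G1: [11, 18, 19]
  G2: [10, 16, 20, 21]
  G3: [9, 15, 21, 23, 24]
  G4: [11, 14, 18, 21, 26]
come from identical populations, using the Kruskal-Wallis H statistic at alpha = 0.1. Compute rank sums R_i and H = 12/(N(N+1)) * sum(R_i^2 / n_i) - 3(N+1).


Step 1: Combine all N = 17 observations and assign midranks.
sorted (value, group, rank): (9,G3,1), (10,G2,2), (11,G1,3.5), (11,G4,3.5), (14,G4,5), (15,G3,6), (16,G2,7), (18,G1,8.5), (18,G4,8.5), (19,G1,10), (20,G2,11), (21,G2,13), (21,G3,13), (21,G4,13), (23,G3,15), (24,G3,16), (26,G4,17)
Step 2: Sum ranks within each group.
R_1 = 22 (n_1 = 3)
R_2 = 33 (n_2 = 4)
R_3 = 51 (n_3 = 5)
R_4 = 47 (n_4 = 5)
Step 3: H = 12/(N(N+1)) * sum(R_i^2/n_i) - 3(N+1)
     = 12/(17*18) * (22^2/3 + 33^2/4 + 51^2/5 + 47^2/5) - 3*18
     = 0.039216 * 1395.58 - 54
     = 0.728758.
Step 4: Ties present; correction factor C = 1 - 36/(17^3 - 17) = 0.992647. Corrected H = 0.728758 / 0.992647 = 0.734156.
Step 5: Under H0, H ~ chi^2(3); p-value = 0.865142.
Step 6: alpha = 0.1. fail to reject H0.

H = 0.7342, df = 3, p = 0.865142, fail to reject H0.


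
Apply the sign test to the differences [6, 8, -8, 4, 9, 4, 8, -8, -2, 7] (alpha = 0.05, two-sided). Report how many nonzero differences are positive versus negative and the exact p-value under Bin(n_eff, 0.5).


Step 1: Discard zero differences. Original n = 10; n_eff = number of nonzero differences = 10.
Nonzero differences (with sign): +6, +8, -8, +4, +9, +4, +8, -8, -2, +7
Step 2: Count signs: positive = 7, negative = 3.
Step 3: Under H0: P(positive) = 0.5, so the number of positives S ~ Bin(10, 0.5).
Step 4: Two-sided exact p-value = sum of Bin(10,0.5) probabilities at or below the observed probability = 0.343750.
Step 5: alpha = 0.05. fail to reject H0.

n_eff = 10, pos = 7, neg = 3, p = 0.343750, fail to reject H0.


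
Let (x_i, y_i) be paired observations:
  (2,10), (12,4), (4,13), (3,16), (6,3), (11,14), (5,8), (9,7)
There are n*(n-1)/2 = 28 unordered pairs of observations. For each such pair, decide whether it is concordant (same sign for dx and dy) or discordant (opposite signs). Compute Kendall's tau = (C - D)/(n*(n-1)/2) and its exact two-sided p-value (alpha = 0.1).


Step 1: Enumerate the 28 unordered pairs (i,j) with i<j and classify each by sign(x_j-x_i) * sign(y_j-y_i).
  (1,2):dx=+10,dy=-6->D; (1,3):dx=+2,dy=+3->C; (1,4):dx=+1,dy=+6->C; (1,5):dx=+4,dy=-7->D
  (1,6):dx=+9,dy=+4->C; (1,7):dx=+3,dy=-2->D; (1,8):dx=+7,dy=-3->D; (2,3):dx=-8,dy=+9->D
  (2,4):dx=-9,dy=+12->D; (2,5):dx=-6,dy=-1->C; (2,6):dx=-1,dy=+10->D; (2,7):dx=-7,dy=+4->D
  (2,8):dx=-3,dy=+3->D; (3,4):dx=-1,dy=+3->D; (3,5):dx=+2,dy=-10->D; (3,6):dx=+7,dy=+1->C
  (3,7):dx=+1,dy=-5->D; (3,8):dx=+5,dy=-6->D; (4,5):dx=+3,dy=-13->D; (4,6):dx=+8,dy=-2->D
  (4,7):dx=+2,dy=-8->D; (4,8):dx=+6,dy=-9->D; (5,6):dx=+5,dy=+11->C; (5,7):dx=-1,dy=+5->D
  (5,8):dx=+3,dy=+4->C; (6,7):dx=-6,dy=-6->C; (6,8):dx=-2,dy=-7->C; (7,8):dx=+4,dy=-1->D
Step 2: C = 9, D = 19, total pairs = 28.
Step 3: tau = (C - D)/(n(n-1)/2) = (9 - 19)/28 = -0.357143.
Step 4: Exact two-sided p-value (enumerate n! = 40320 permutations of y under H0): p = 0.275099.
Step 5: alpha = 0.1. fail to reject H0.

tau_b = -0.3571 (C=9, D=19), p = 0.275099, fail to reject H0.


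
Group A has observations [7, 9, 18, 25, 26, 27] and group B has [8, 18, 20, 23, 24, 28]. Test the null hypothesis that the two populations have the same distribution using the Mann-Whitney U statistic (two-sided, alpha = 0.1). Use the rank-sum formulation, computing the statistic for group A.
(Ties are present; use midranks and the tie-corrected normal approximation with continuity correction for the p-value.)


Step 1: Combine and sort all 12 observations; assign midranks.
sorted (value, group): (7,X), (8,Y), (9,X), (18,X), (18,Y), (20,Y), (23,Y), (24,Y), (25,X), (26,X), (27,X), (28,Y)
ranks: 7->1, 8->2, 9->3, 18->4.5, 18->4.5, 20->6, 23->7, 24->8, 25->9, 26->10, 27->11, 28->12
Step 2: Rank sum for X: R1 = 1 + 3 + 4.5 + 9 + 10 + 11 = 38.5.
Step 3: U_X = R1 - n1(n1+1)/2 = 38.5 - 6*7/2 = 38.5 - 21 = 17.5.
       U_Y = n1*n2 - U_X = 36 - 17.5 = 18.5.
Step 4: Ties are present, so use the tie-corrected normal approximation (with continuity correction) for the p-value.
Step 5: p-value = 1.000000; compare to alpha = 0.1. fail to reject H0.

U_X = 17.5, p = 1.000000, fail to reject H0 at alpha = 0.1.
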